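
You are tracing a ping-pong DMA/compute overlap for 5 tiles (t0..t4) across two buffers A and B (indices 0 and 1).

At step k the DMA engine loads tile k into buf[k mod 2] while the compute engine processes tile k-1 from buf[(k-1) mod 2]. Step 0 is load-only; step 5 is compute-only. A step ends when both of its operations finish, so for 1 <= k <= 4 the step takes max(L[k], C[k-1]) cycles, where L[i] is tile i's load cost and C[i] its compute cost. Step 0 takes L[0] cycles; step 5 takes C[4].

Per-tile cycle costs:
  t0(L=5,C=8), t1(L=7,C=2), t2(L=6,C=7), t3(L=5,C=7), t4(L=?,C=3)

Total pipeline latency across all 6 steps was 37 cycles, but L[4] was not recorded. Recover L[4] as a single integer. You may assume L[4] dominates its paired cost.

L[4] = 8

step 0 → dur = L[0]=5 = 5
step 1 → dur = max(L[1]=7, C[0]=8) = 8
step 2 → dur = max(L[2]=6, C[1]=2) = 6
step 3 → dur = max(L[3]=5, C[2]=7) = 7
step 4 → dur = max(L[4]=?, C[3]=7) = L[4]  (unknown; binding)
step 5 → dur = C[4]=3 = 3
sum of known step durations = 29
dur[4] = total - known = 37 - 29 = 8
L[4] is the binding max in step 4, so L[4] = dur[4] = 8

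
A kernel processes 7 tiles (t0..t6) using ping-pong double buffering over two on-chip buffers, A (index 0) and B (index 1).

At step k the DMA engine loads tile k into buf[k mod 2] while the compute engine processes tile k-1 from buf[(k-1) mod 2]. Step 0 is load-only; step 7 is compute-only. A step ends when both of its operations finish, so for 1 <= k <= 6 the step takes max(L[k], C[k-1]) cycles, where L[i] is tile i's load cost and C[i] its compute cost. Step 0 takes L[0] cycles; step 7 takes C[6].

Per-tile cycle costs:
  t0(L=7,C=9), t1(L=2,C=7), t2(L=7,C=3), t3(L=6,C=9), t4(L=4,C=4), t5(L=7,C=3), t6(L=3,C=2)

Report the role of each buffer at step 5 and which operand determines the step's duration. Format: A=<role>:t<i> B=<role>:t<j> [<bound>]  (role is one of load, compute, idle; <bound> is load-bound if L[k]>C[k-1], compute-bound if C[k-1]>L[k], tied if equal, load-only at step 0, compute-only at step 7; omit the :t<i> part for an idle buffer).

step 5: A=compute:t4 B=load:t5 [load-bound]

step 0: L[0]=7 → dur=7, Σ=7 | A=load:t0 B=idle [load-only]
step 1: L[1]=2 C[0]=9 → dur=9, Σ=16 | A=compute:t0 B=load:t1 [compute-bound]
step 2: L[2]=7 C[1]=7 → dur=7, Σ=23 | A=load:t2 B=compute:t1 [tied]
step 3: L[3]=6 C[2]=3 → dur=6, Σ=29 | A=compute:t2 B=load:t3 [load-bound]
step 4: L[4]=4 C[3]=9 → dur=9, Σ=38 | A=load:t4 B=compute:t3 [compute-bound]
step 5: L[5]=7 C[4]=4 → dur=7, Σ=45 | A=compute:t4 B=load:t5 [load-bound]
step 6: L[6]=3 C[5]=3 → dur=3, Σ=48 | A=load:t6 B=compute:t5 [tied]
step 7: C[6]=2 → dur=2, Σ=50 | A=compute:t6 B=idle [compute-only]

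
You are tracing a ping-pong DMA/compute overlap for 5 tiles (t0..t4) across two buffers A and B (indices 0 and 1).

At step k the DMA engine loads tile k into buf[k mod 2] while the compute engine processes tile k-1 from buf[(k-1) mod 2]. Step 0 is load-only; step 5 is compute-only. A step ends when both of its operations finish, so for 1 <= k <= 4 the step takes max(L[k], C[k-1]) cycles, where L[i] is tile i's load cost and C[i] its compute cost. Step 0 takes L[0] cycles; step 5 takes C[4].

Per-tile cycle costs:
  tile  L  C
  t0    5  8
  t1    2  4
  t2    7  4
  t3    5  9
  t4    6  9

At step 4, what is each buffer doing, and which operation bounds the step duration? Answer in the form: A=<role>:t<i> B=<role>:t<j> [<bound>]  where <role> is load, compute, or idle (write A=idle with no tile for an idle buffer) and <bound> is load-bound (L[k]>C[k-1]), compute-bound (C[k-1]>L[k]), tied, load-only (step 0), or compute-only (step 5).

  0. 5=5c; end=5; A:t0 B:-
  1. max(2,8)=8c; end=13; A:t0 B:t1
  2. max(7,4)=7c; end=20; A:t2 B:t1
  3. max(5,4)=5c; end=25; A:t2 B:t3
  4. max(6,9)=9c; end=34; A:t4 B:t3
  5. 9=9c; end=43; A:t4 B:t3

step 4: A=load:t4 B=compute:t3 [compute-bound]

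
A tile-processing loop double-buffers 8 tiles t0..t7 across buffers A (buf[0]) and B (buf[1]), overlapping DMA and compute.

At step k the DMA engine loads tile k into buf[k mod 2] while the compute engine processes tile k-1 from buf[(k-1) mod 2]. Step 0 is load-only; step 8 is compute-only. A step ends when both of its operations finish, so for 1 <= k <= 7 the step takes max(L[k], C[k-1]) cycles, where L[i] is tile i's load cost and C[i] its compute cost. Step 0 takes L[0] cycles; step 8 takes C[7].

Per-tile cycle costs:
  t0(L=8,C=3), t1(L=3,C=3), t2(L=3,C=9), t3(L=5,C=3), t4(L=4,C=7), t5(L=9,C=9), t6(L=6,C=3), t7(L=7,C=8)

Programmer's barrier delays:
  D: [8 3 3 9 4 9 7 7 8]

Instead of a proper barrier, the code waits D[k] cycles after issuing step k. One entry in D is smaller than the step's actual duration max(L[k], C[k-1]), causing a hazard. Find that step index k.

hazard at step 6

step 0: need L[0]=8 = 8; D[0]=8 ok
step 1: need max(L[1]=3,C[0]=3) = 3; D[1]=3 ok
step 2: need max(L[2]=3,C[1]=3) = 3; D[2]=3 ok
step 3: need max(L[3]=5,C[2]=9) = 9; D[3]=9 ok
step 4: need max(L[4]=4,C[3]=3) = 4; D[4]=4 ok
step 5: need max(L[5]=9,C[4]=7) = 9; D[5]=9 ok
step 6: need max(L[6]=6,C[5]=9) = 9; D[6]=7 SHORT
step 7: need max(L[7]=7,C[6]=3) = 7; D[7]=7 ok
step 8: need C[7]=8 = 8; D[8]=8 ok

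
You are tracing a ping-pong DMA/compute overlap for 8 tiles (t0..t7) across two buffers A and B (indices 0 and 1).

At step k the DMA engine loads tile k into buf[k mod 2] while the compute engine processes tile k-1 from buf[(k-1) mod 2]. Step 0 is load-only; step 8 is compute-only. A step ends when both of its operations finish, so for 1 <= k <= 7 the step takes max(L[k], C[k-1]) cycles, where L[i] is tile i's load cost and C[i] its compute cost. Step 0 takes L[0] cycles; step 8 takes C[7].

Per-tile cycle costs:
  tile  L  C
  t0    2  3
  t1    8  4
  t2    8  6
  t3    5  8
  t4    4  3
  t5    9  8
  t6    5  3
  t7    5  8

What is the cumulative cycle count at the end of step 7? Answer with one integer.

end_cycle[7] = 54

k=0 load=t0/2c comp=- wait=2 total=2
k=1 load=t1/8c comp=t0/3c wait=8 total=10
k=2 load=t2/8c comp=t1/4c wait=8 total=18
k=3 load=t3/5c comp=t2/6c wait=6 total=24
k=4 load=t4/4c comp=t3/8c wait=8 total=32
k=5 load=t5/9c comp=t4/3c wait=9 total=41
k=6 load=t6/5c comp=t5/8c wait=8 total=49
k=7 load=t7/5c comp=t6/3c wait=5 total=54
k=8 load=- comp=t7/8c wait=8 total=62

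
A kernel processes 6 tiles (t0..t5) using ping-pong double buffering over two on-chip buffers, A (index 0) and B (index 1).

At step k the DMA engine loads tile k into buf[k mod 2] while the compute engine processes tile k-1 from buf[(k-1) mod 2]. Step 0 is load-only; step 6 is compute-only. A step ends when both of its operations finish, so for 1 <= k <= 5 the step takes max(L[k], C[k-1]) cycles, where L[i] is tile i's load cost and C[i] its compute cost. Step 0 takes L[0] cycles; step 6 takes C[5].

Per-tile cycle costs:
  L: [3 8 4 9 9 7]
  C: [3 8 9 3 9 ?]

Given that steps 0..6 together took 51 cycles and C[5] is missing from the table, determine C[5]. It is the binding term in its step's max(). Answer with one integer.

C[5] = 5

step 0: dur = L[0]=3 = 3
step 1: dur = max(L[1]=8, C[0]=3) = 8
step 2: dur = max(L[2]=4, C[1]=8) = 8
step 3: dur = max(L[3]=9, C[2]=9) = 9
step 4: dur = max(L[4]=9, C[3]=3) = 9
step 5: dur = max(L[5]=7, C[4]=9) = 9
step 6: dur = C[5]=? = C[5]  (unknown; binding)
sum of known step durations = 46
dur[6] = total - known = 51 - 46 = 5
C[5] is the binding max in step 6, so C[5] = dur[6] = 5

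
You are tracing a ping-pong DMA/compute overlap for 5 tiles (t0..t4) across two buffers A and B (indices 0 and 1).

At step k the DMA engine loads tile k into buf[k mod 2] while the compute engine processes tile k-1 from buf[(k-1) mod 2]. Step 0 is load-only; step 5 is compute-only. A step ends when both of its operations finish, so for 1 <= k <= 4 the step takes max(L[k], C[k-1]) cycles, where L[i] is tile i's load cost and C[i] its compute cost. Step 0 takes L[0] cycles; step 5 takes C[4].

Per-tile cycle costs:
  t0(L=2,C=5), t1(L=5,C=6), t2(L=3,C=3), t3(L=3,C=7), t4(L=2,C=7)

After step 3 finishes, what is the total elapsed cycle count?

[0] DMA t0→A (2c) ∥ CU idle ⇒ 2c, clock 2
[1] DMA t1→B (5c) ∥ CU A:t0 (5c) ⇒ 5c, clock 7
[2] DMA t2→A (3c) ∥ CU B:t1 (6c) ⇒ 6c, clock 13
[3] DMA t3→B (3c) ∥ CU A:t2 (3c) ⇒ 3c, clock 16
[4] DMA t4→A (2c) ∥ CU B:t3 (7c) ⇒ 7c, clock 23
[5] DMA idle ∥ CU A:t4 (7c) ⇒ 7c, clock 30

end_cycle[3] = 16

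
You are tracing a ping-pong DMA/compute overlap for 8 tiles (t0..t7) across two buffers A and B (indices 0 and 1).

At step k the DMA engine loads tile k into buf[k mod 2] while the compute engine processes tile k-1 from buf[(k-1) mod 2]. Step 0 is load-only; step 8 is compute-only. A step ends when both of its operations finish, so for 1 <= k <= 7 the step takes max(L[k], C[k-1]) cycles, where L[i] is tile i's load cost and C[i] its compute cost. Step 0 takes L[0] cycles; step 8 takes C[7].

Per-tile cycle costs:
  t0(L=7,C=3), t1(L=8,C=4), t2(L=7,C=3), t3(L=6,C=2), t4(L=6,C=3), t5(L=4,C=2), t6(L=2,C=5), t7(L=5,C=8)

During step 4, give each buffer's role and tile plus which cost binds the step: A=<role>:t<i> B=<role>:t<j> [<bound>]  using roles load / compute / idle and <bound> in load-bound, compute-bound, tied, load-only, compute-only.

step 4: A=load:t4 B=compute:t3 [load-bound]

k=0 load=t0/7c comp=- wait=7 total=7
k=1 load=t1/8c comp=t0/3c wait=8 total=15
k=2 load=t2/7c comp=t1/4c wait=7 total=22
k=3 load=t3/6c comp=t2/3c wait=6 total=28
k=4 load=t4/6c comp=t3/2c wait=6 total=34
k=5 load=t5/4c comp=t4/3c wait=4 total=38
k=6 load=t6/2c comp=t5/2c wait=2 total=40
k=7 load=t7/5c comp=t6/5c wait=5 total=45
k=8 load=- comp=t7/8c wait=8 total=53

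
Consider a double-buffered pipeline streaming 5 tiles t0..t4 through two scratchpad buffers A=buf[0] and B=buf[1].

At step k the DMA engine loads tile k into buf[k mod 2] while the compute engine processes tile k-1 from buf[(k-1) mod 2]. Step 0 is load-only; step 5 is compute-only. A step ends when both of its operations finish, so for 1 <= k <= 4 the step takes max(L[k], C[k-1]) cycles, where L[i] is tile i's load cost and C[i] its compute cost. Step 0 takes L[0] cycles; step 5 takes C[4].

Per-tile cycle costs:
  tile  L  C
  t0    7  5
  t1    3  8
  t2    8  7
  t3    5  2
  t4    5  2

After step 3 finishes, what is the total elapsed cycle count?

  0. 7=7c; end=7; A:t0 B:-
  1. max(3,5)=5c; end=12; A:t0 B:t1
  2. max(8,8)=8c; end=20; A:t2 B:t1
  3. max(5,7)=7c; end=27; A:t2 B:t3
  4. max(5,2)=5c; end=32; A:t4 B:t3
  5. 2=2c; end=34; A:t4 B:t3

end_cycle[3] = 27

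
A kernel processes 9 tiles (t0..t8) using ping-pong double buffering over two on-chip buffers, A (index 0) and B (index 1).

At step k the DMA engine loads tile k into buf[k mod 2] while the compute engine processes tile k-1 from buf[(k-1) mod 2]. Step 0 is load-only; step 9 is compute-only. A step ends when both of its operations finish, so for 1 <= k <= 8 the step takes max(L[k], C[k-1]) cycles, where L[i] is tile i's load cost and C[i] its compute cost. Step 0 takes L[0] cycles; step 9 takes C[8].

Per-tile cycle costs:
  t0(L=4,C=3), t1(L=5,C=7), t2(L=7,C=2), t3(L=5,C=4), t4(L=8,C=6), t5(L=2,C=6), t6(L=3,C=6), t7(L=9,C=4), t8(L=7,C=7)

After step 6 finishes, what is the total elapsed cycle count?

[0] DMA t0→A (4c) ∥ CU idle ⇒ 4c, clock 4
[1] DMA t1→B (5c) ∥ CU A:t0 (3c) ⇒ 5c, clock 9
[2] DMA t2→A (7c) ∥ CU B:t1 (7c) ⇒ 7c, clock 16
[3] DMA t3→B (5c) ∥ CU A:t2 (2c) ⇒ 5c, clock 21
[4] DMA t4→A (8c) ∥ CU B:t3 (4c) ⇒ 8c, clock 29
[5] DMA t5→B (2c) ∥ CU A:t4 (6c) ⇒ 6c, clock 35
[6] DMA t6→A (3c) ∥ CU B:t5 (6c) ⇒ 6c, clock 41
[7] DMA t7→B (9c) ∥ CU A:t6 (6c) ⇒ 9c, clock 50
[8] DMA t8→A (7c) ∥ CU B:t7 (4c) ⇒ 7c, clock 57
[9] DMA idle ∥ CU A:t8 (7c) ⇒ 7c, clock 64

end_cycle[6] = 41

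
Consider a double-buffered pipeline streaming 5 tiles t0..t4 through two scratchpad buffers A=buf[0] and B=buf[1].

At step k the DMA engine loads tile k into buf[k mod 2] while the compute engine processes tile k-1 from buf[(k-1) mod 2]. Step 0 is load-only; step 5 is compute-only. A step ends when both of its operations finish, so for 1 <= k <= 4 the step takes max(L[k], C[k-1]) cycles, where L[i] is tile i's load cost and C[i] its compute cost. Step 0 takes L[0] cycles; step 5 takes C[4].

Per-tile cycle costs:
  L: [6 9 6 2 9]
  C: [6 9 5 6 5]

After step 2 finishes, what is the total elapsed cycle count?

end_cycle[2] = 24

  0. 6=6c; end=6; A:t0 B:-
  1. max(9,6)=9c; end=15; A:t0 B:t1
  2. max(6,9)=9c; end=24; A:t2 B:t1
  3. max(2,5)=5c; end=29; A:t2 B:t3
  4. max(9,6)=9c; end=38; A:t4 B:t3
  5. 5=5c; end=43; A:t4 B:t3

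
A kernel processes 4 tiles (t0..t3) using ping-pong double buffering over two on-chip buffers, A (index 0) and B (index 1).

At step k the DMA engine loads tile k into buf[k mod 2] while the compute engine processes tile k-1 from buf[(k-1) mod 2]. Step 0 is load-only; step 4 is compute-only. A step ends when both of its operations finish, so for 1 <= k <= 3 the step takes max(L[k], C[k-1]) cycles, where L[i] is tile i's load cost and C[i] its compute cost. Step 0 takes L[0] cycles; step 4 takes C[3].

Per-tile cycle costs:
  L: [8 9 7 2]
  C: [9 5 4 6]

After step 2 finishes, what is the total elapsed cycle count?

step 0: L[0]=8 → dur=8, Σ=8 | A=load:t0 B=idle [load-only]
step 1: L[1]=9 C[0]=9 → dur=9, Σ=17 | A=compute:t0 B=load:t1 [tied]
step 2: L[2]=7 C[1]=5 → dur=7, Σ=24 | A=load:t2 B=compute:t1 [load-bound]
step 3: L[3]=2 C[2]=4 → dur=4, Σ=28 | A=compute:t2 B=load:t3 [compute-bound]
step 4: C[3]=6 → dur=6, Σ=34 | A=idle B=compute:t3 [compute-only]

end_cycle[2] = 24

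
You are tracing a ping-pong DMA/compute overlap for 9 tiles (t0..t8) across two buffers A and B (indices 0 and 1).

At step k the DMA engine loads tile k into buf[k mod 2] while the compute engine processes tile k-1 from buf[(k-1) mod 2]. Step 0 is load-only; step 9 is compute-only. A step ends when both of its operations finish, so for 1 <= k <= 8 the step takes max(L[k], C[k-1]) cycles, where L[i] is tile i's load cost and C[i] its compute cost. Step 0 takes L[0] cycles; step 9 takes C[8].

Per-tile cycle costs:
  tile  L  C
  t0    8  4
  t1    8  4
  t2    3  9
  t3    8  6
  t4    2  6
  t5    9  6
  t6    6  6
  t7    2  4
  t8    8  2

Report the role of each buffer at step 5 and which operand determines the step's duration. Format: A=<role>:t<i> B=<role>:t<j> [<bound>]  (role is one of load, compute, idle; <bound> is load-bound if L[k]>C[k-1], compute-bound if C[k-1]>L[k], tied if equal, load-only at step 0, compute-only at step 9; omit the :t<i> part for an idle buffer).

step 0: L[0]=8 → dur=8, Σ=8 | A=load:t0 B=idle [load-only]
step 1: L[1]=8 C[0]=4 → dur=8, Σ=16 | A=compute:t0 B=load:t1 [load-bound]
step 2: L[2]=3 C[1]=4 → dur=4, Σ=20 | A=load:t2 B=compute:t1 [compute-bound]
step 3: L[3]=8 C[2]=9 → dur=9, Σ=29 | A=compute:t2 B=load:t3 [compute-bound]
step 4: L[4]=2 C[3]=6 → dur=6, Σ=35 | A=load:t4 B=compute:t3 [compute-bound]
step 5: L[5]=9 C[4]=6 → dur=9, Σ=44 | A=compute:t4 B=load:t5 [load-bound]
step 6: L[6]=6 C[5]=6 → dur=6, Σ=50 | A=load:t6 B=compute:t5 [tied]
step 7: L[7]=2 C[6]=6 → dur=6, Σ=56 | A=compute:t6 B=load:t7 [compute-bound]
step 8: L[8]=8 C[7]=4 → dur=8, Σ=64 | A=load:t8 B=compute:t7 [load-bound]
step 9: C[8]=2 → dur=2, Σ=66 | A=compute:t8 B=idle [compute-only]

step 5: A=compute:t4 B=load:t5 [load-bound]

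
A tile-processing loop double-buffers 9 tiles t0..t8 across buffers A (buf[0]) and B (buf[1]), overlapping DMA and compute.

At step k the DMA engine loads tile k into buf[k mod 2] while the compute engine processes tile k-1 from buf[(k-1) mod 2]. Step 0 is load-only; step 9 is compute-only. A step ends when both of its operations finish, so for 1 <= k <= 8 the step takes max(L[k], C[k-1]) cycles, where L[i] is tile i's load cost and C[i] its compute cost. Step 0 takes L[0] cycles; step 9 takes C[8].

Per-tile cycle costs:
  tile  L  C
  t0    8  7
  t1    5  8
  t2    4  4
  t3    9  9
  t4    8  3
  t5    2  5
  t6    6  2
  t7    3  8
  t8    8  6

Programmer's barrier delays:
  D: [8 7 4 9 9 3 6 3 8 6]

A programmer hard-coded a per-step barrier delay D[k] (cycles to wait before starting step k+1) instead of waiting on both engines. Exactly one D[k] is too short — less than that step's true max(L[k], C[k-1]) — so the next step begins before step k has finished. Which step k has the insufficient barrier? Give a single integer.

k=0 barrier L[0]=8→8c, D[0]=8 ok
k=1 barrier max(L[1]=5,C[0]=7)→7c, D[1]=7 ok
k=2 barrier max(L[2]=4,C[1]=8)→8c, D[2]=4 SHORT
k=3 barrier max(L[3]=9,C[2]=4)→9c, D[3]=9 ok
k=4 barrier max(L[4]=8,C[3]=9)→9c, D[4]=9 ok
k=5 barrier max(L[5]=2,C[4]=3)→3c, D[5]=3 ok
k=6 barrier max(L[6]=6,C[5]=5)→6c, D[6]=6 ok
k=7 barrier max(L[7]=3,C[6]=2)→3c, D[7]=3 ok
k=8 barrier max(L[8]=8,C[7]=8)→8c, D[8]=8 ok
k=9 barrier C[8]=6→6c, D[9]=6 ok

hazard at step 2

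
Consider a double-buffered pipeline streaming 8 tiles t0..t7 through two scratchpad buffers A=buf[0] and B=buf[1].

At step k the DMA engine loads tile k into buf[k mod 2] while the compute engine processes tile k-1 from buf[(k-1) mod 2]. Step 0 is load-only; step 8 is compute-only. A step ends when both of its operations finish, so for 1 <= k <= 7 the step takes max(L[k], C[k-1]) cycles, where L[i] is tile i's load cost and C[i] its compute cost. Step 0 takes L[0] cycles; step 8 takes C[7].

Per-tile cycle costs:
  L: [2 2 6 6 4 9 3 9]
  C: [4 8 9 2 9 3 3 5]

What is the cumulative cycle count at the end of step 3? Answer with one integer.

end_cycle[3] = 23

  0. 2=2c; end=2; A:t0 B:-
  1. max(2,4)=4c; end=6; A:t0 B:t1
  2. max(6,8)=8c; end=14; A:t2 B:t1
  3. max(6,9)=9c; end=23; A:t2 B:t3
  4. max(4,2)=4c; end=27; A:t4 B:t3
  5. max(9,9)=9c; end=36; A:t4 B:t5
  6. max(3,3)=3c; end=39; A:t6 B:t5
  7. max(9,3)=9c; end=48; A:t6 B:t7
  8. 5=5c; end=53; A:t6 B:t7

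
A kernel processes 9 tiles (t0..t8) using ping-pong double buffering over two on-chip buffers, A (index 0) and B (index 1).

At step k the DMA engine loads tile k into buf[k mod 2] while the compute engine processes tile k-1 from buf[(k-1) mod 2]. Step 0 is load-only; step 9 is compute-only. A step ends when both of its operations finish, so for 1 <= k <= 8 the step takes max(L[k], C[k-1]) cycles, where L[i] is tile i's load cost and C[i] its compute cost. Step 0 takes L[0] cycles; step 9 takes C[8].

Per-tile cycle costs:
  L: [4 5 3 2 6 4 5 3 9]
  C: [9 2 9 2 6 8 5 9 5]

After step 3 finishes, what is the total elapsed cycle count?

[0] DMA t0→A (4c) ∥ CU idle ⇒ 4c, clock 4
[1] DMA t1→B (5c) ∥ CU A:t0 (9c) ⇒ 9c, clock 13
[2] DMA t2→A (3c) ∥ CU B:t1 (2c) ⇒ 3c, clock 16
[3] DMA t3→B (2c) ∥ CU A:t2 (9c) ⇒ 9c, clock 25
[4] DMA t4→A (6c) ∥ CU B:t3 (2c) ⇒ 6c, clock 31
[5] DMA t5→B (4c) ∥ CU A:t4 (6c) ⇒ 6c, clock 37
[6] DMA t6→A (5c) ∥ CU B:t5 (8c) ⇒ 8c, clock 45
[7] DMA t7→B (3c) ∥ CU A:t6 (5c) ⇒ 5c, clock 50
[8] DMA t8→A (9c) ∥ CU B:t7 (9c) ⇒ 9c, clock 59
[9] DMA idle ∥ CU A:t8 (5c) ⇒ 5c, clock 64

end_cycle[3] = 25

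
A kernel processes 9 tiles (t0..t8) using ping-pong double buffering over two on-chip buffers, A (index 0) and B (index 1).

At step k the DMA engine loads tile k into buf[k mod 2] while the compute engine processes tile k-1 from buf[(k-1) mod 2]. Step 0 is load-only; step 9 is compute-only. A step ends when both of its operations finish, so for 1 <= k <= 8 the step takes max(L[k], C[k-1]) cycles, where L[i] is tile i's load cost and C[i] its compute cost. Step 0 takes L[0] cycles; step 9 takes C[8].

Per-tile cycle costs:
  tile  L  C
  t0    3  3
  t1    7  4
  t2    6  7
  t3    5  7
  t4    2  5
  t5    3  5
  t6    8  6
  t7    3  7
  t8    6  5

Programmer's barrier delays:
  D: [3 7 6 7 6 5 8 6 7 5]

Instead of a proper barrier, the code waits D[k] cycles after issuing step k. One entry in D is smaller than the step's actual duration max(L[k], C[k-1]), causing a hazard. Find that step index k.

step 0: need L[0]=3 = 3; D[0]=3 ok
step 1: need max(L[1]=7,C[0]=3) = 7; D[1]=7 ok
step 2: need max(L[2]=6,C[1]=4) = 6; D[2]=6 ok
step 3: need max(L[3]=5,C[2]=7) = 7; D[3]=7 ok
step 4: need max(L[4]=2,C[3]=7) = 7; D[4]=6 SHORT
step 5: need max(L[5]=3,C[4]=5) = 5; D[5]=5 ok
step 6: need max(L[6]=8,C[5]=5) = 8; D[6]=8 ok
step 7: need max(L[7]=3,C[6]=6) = 6; D[7]=6 ok
step 8: need max(L[8]=6,C[7]=7) = 7; D[8]=7 ok
step 9: need C[8]=5 = 5; D[9]=5 ok

hazard at step 4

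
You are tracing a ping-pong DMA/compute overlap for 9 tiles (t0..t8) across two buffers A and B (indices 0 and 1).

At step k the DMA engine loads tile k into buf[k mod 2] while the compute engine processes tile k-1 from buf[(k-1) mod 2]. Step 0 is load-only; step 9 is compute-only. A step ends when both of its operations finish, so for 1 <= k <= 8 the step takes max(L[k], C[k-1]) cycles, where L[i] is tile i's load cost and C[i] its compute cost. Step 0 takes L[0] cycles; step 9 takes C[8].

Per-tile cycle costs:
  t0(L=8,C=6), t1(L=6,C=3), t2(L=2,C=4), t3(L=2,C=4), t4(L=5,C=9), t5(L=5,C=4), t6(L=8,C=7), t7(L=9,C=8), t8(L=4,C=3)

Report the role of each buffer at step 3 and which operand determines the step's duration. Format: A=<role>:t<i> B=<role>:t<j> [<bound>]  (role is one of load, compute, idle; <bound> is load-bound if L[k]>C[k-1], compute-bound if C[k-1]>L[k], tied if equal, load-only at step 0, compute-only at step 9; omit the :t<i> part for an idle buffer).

step 0: L[0]=8 → dur=8, Σ=8 | A=load:t0 B=idle [load-only]
step 1: L[1]=6 C[0]=6 → dur=6, Σ=14 | A=compute:t0 B=load:t1 [tied]
step 2: L[2]=2 C[1]=3 → dur=3, Σ=17 | A=load:t2 B=compute:t1 [compute-bound]
step 3: L[3]=2 C[2]=4 → dur=4, Σ=21 | A=compute:t2 B=load:t3 [compute-bound]
step 4: L[4]=5 C[3]=4 → dur=5, Σ=26 | A=load:t4 B=compute:t3 [load-bound]
step 5: L[5]=5 C[4]=9 → dur=9, Σ=35 | A=compute:t4 B=load:t5 [compute-bound]
step 6: L[6]=8 C[5]=4 → dur=8, Σ=43 | A=load:t6 B=compute:t5 [load-bound]
step 7: L[7]=9 C[6]=7 → dur=9, Σ=52 | A=compute:t6 B=load:t7 [load-bound]
step 8: L[8]=4 C[7]=8 → dur=8, Σ=60 | A=load:t8 B=compute:t7 [compute-bound]
step 9: C[8]=3 → dur=3, Σ=63 | A=compute:t8 B=idle [compute-only]

step 3: A=compute:t2 B=load:t3 [compute-bound]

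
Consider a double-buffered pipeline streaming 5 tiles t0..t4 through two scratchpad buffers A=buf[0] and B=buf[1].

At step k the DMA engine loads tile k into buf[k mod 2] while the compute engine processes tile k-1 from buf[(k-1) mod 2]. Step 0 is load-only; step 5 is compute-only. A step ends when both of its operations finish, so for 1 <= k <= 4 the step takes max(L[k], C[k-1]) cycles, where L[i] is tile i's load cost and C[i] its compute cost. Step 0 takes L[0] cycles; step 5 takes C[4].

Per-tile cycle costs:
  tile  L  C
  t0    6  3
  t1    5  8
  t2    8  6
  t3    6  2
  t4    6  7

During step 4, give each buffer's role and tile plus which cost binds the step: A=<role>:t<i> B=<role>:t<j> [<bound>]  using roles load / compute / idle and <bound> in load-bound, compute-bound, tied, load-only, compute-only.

step 4: A=load:t4 B=compute:t3 [load-bound]

[0] DMA t0→A (6c) ∥ CU idle ⇒ 6c, clock 6
[1] DMA t1→B (5c) ∥ CU A:t0 (3c) ⇒ 5c, clock 11
[2] DMA t2→A (8c) ∥ CU B:t1 (8c) ⇒ 8c, clock 19
[3] DMA t3→B (6c) ∥ CU A:t2 (6c) ⇒ 6c, clock 25
[4] DMA t4→A (6c) ∥ CU B:t3 (2c) ⇒ 6c, clock 31
[5] DMA idle ∥ CU A:t4 (7c) ⇒ 7c, clock 38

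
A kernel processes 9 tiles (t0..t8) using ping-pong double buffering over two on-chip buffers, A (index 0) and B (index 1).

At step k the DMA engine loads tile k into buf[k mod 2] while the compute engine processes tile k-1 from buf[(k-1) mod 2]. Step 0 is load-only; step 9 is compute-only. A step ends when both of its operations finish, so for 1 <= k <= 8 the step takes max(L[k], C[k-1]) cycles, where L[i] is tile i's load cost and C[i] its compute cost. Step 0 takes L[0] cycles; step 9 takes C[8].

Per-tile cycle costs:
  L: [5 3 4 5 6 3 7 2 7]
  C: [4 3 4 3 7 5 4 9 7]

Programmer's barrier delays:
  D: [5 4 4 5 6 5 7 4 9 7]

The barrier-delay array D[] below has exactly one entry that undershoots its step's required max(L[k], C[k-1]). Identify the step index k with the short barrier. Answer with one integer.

hazard at step 5

[0] required=L[0]=5=5 vs D=5 ok
[1] required=max(L[1]=3,C[0]=4)=4 vs D=4 ok
[2] required=max(L[2]=4,C[1]=3)=4 vs D=4 ok
[3] required=max(L[3]=5,C[2]=4)=5 vs D=5 ok
[4] required=max(L[4]=6,C[3]=3)=6 vs D=6 ok
[5] required=max(L[5]=3,C[4]=7)=7 vs D=5 SHORT
[6] required=max(L[6]=7,C[5]=5)=7 vs D=7 ok
[7] required=max(L[7]=2,C[6]=4)=4 vs D=4 ok
[8] required=max(L[8]=7,C[7]=9)=9 vs D=9 ok
[9] required=C[8]=7=7 vs D=7 ok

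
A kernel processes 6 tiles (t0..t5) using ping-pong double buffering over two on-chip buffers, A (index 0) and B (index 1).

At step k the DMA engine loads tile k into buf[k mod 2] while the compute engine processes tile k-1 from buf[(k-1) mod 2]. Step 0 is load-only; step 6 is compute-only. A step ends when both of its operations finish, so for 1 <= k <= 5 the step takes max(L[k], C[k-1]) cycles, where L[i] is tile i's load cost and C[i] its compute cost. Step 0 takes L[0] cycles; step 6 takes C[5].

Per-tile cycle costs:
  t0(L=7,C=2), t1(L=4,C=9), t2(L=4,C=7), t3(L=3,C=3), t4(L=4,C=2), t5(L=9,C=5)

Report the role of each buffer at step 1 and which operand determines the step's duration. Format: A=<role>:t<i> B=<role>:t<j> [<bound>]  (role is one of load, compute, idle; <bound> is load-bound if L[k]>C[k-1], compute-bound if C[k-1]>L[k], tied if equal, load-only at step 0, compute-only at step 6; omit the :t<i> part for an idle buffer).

step 1: A=compute:t0 B=load:t1 [load-bound]

k=0 load=t0/7c comp=- wait=7 total=7
k=1 load=t1/4c comp=t0/2c wait=4 total=11
k=2 load=t2/4c comp=t1/9c wait=9 total=20
k=3 load=t3/3c comp=t2/7c wait=7 total=27
k=4 load=t4/4c comp=t3/3c wait=4 total=31
k=5 load=t5/9c comp=t4/2c wait=9 total=40
k=6 load=- comp=t5/5c wait=5 total=45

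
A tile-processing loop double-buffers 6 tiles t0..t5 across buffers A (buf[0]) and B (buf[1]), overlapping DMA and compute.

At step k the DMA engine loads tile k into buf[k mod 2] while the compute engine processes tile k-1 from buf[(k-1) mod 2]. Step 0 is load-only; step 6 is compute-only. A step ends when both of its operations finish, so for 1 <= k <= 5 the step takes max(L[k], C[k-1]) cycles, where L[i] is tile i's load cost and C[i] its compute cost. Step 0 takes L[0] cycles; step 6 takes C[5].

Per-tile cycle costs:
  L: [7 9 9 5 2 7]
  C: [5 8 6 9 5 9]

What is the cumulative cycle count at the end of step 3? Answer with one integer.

k=0 load=t0/7c comp=- wait=7 total=7
k=1 load=t1/9c comp=t0/5c wait=9 total=16
k=2 load=t2/9c comp=t1/8c wait=9 total=25
k=3 load=t3/5c comp=t2/6c wait=6 total=31
k=4 load=t4/2c comp=t3/9c wait=9 total=40
k=5 load=t5/7c comp=t4/5c wait=7 total=47
k=6 load=- comp=t5/9c wait=9 total=56

end_cycle[3] = 31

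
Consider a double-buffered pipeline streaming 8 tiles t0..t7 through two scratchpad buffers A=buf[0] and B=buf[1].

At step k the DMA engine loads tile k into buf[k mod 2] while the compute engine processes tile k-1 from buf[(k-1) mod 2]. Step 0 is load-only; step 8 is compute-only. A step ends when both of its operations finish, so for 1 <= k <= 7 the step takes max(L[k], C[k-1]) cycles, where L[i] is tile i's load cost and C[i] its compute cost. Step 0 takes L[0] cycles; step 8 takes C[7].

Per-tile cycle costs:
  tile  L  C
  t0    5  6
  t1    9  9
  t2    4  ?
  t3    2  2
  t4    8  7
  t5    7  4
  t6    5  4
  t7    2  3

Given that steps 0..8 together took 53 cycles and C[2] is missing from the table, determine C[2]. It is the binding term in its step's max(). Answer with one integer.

step 0 → dur = L[0]=5 = 5
step 1 → dur = max(L[1]=9, C[0]=6) = 9
step 2 → dur = max(L[2]=4, C[1]=9) = 9
step 3 → dur = max(L[3]=2, C[2]=?) = C[2]  (unknown; binding)
step 4 → dur = max(L[4]=8, C[3]=2) = 8
step 5 → dur = max(L[5]=7, C[4]=7) = 7
step 6 → dur = max(L[6]=5, C[5]=4) = 5
step 7 → dur = max(L[7]=2, C[6]=4) = 4
step 8 → dur = C[7]=3 = 3
sum of known step durations = 50
dur[3] = total - known = 53 - 50 = 3
C[2] is the binding max in step 3, so C[2] = dur[3] = 3

C[2] = 3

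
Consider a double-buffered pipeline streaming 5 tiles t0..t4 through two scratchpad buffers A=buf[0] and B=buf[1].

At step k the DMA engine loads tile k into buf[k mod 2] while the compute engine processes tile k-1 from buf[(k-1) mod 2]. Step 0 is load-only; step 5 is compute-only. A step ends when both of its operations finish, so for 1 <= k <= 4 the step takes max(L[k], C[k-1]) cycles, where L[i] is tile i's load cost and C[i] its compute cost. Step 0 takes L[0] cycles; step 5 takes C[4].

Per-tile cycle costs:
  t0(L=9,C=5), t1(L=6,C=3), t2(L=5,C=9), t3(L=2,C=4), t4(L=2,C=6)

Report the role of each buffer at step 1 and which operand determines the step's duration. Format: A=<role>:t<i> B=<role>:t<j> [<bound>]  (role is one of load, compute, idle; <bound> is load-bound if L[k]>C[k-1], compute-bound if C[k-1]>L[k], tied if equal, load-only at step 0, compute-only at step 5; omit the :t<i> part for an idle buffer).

k=0 load=t0/9c comp=- wait=9 total=9
k=1 load=t1/6c comp=t0/5c wait=6 total=15
k=2 load=t2/5c comp=t1/3c wait=5 total=20
k=3 load=t3/2c comp=t2/9c wait=9 total=29
k=4 load=t4/2c comp=t3/4c wait=4 total=33
k=5 load=- comp=t4/6c wait=6 total=39

step 1: A=compute:t0 B=load:t1 [load-bound]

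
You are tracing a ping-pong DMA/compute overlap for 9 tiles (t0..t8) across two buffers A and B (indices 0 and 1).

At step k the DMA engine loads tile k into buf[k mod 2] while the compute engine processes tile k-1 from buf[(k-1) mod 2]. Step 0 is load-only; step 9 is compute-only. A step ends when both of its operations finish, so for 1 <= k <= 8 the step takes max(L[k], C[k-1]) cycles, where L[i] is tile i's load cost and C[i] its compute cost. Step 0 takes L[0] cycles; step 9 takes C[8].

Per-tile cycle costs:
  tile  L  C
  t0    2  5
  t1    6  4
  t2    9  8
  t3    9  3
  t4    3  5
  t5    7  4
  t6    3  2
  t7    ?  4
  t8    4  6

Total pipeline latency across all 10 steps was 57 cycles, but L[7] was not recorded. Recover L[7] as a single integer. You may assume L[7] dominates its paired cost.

step 0 → dur = L[0]=2 = 2
step 1 → dur = max(L[1]=6, C[0]=5) = 6
step 2 → dur = max(L[2]=9, C[1]=4) = 9
step 3 → dur = max(L[3]=9, C[2]=8) = 9
step 4 → dur = max(L[4]=3, C[3]=3) = 3
step 5 → dur = max(L[5]=7, C[4]=5) = 7
step 6 → dur = max(L[6]=3, C[5]=4) = 4
step 7 → dur = max(L[7]=?, C[6]=2) = L[7]  (unknown; binding)
step 8 → dur = max(L[8]=4, C[7]=4) = 4
step 9 → dur = C[8]=6 = 6
sum of known step durations = 50
dur[7] = total - known = 57 - 50 = 7
L[7] is the binding max in step 7, so L[7] = dur[7] = 7

L[7] = 7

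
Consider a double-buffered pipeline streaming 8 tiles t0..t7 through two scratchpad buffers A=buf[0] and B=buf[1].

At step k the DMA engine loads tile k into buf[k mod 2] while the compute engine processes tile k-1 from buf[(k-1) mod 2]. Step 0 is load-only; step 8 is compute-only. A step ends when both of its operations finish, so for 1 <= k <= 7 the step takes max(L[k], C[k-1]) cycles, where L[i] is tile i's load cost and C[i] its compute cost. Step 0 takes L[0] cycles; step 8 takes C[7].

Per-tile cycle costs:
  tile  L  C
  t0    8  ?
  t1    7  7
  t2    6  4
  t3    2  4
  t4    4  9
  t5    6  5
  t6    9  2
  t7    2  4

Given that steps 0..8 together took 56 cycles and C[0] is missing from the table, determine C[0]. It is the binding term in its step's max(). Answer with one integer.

step 0: dur = L[0]=8 = 8
step 1: dur = max(L[1]=7, C[0]=?) = C[0]  (unknown; binding)
step 2: dur = max(L[2]=6, C[1]=7) = 7
step 3: dur = max(L[3]=2, C[2]=4) = 4
step 4: dur = max(L[4]=4, C[3]=4) = 4
step 5: dur = max(L[5]=6, C[4]=9) = 9
step 6: dur = max(L[6]=9, C[5]=5) = 9
step 7: dur = max(L[7]=2, C[6]=2) = 2
step 8: dur = C[7]=4 = 4
sum of known step durations = 47
dur[1] = total - known = 56 - 47 = 9
C[0] is the binding max in step 1, so C[0] = dur[1] = 9

C[0] = 9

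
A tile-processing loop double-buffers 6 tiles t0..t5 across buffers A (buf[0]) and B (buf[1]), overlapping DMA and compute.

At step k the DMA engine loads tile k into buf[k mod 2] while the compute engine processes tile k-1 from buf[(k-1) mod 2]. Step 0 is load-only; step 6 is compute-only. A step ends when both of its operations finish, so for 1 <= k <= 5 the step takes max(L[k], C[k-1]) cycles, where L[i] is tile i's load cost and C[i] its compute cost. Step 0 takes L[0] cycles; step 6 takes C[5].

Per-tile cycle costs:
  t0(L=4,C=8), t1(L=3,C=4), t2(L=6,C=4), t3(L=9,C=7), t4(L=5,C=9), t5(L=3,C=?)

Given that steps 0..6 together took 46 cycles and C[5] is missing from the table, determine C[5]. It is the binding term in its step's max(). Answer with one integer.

C[5] = 3

step 0 = dur = L[0]=4 = 4
step 1 = dur = max(L[1]=3, C[0]=8) = 8
step 2 = dur = max(L[2]=6, C[1]=4) = 6
step 3 = dur = max(L[3]=9, C[2]=4) = 9
step 4 = dur = max(L[4]=5, C[3]=7) = 7
step 5 = dur = max(L[5]=3, C[4]=9) = 9
step 6 = dur = C[5]=? = C[5]  (unknown; binding)
sum of known step durations = 43
dur[6] = total - known = 46 - 43 = 3
C[5] is the binding max in step 6, so C[5] = dur[6] = 3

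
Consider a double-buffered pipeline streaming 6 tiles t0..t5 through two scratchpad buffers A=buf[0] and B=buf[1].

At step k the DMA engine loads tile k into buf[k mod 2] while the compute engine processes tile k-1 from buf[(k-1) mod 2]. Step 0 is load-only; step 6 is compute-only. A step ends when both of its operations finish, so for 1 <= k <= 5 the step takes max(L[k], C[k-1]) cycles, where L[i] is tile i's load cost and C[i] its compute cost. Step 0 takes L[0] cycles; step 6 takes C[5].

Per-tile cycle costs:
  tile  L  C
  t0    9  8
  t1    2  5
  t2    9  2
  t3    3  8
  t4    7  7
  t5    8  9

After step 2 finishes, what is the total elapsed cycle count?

end_cycle[2] = 26

k=0 load=t0/9c comp=- wait=9 total=9
k=1 load=t1/2c comp=t0/8c wait=8 total=17
k=2 load=t2/9c comp=t1/5c wait=9 total=26
k=3 load=t3/3c comp=t2/2c wait=3 total=29
k=4 load=t4/7c comp=t3/8c wait=8 total=37
k=5 load=t5/8c comp=t4/7c wait=8 total=45
k=6 load=- comp=t5/9c wait=9 total=54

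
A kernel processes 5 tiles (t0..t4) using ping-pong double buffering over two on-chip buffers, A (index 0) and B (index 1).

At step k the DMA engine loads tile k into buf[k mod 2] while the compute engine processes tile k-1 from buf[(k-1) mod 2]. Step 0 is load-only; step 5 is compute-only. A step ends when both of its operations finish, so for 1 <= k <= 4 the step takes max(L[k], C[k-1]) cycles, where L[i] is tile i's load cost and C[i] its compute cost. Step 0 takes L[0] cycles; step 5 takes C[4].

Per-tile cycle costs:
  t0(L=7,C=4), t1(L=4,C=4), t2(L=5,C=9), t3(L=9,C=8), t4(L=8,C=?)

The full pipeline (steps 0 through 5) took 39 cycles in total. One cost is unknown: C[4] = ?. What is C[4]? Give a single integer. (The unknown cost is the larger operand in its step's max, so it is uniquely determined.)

step 0: dur = L[0]=7 = 7
step 1: dur = max(L[1]=4, C[0]=4) = 4
step 2: dur = max(L[2]=5, C[1]=4) = 5
step 3: dur = max(L[3]=9, C[2]=9) = 9
step 4: dur = max(L[4]=8, C[3]=8) = 8
step 5: dur = C[4]=? = C[4]  (unknown; binding)
sum of known step durations = 33
dur[5] = total - known = 39 - 33 = 6
C[4] is the binding max in step 5, so C[4] = dur[5] = 6

C[4] = 6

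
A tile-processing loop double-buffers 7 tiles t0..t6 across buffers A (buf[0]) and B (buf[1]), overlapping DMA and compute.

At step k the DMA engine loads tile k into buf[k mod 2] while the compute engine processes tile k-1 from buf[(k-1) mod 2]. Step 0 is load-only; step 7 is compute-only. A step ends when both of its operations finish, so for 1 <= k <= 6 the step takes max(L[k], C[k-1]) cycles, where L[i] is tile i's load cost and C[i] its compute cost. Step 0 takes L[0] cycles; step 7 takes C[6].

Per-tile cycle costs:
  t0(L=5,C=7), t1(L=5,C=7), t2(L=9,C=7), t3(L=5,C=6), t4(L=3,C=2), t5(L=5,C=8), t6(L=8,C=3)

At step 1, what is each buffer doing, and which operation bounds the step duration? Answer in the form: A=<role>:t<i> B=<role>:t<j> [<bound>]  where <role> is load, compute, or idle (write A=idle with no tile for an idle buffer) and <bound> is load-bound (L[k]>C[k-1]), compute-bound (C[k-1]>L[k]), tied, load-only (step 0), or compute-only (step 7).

step 0: L[0]=5 → dur=5, Σ=5 | A=load:t0 B=idle [load-only]
step 1: L[1]=5 C[0]=7 → dur=7, Σ=12 | A=compute:t0 B=load:t1 [compute-bound]
step 2: L[2]=9 C[1]=7 → dur=9, Σ=21 | A=load:t2 B=compute:t1 [load-bound]
step 3: L[3]=5 C[2]=7 → dur=7, Σ=28 | A=compute:t2 B=load:t3 [compute-bound]
step 4: L[4]=3 C[3]=6 → dur=6, Σ=34 | A=load:t4 B=compute:t3 [compute-bound]
step 5: L[5]=5 C[4]=2 → dur=5, Σ=39 | A=compute:t4 B=load:t5 [load-bound]
step 6: L[6]=8 C[5]=8 → dur=8, Σ=47 | A=load:t6 B=compute:t5 [tied]
step 7: C[6]=3 → dur=3, Σ=50 | A=compute:t6 B=idle [compute-only]

step 1: A=compute:t0 B=load:t1 [compute-bound]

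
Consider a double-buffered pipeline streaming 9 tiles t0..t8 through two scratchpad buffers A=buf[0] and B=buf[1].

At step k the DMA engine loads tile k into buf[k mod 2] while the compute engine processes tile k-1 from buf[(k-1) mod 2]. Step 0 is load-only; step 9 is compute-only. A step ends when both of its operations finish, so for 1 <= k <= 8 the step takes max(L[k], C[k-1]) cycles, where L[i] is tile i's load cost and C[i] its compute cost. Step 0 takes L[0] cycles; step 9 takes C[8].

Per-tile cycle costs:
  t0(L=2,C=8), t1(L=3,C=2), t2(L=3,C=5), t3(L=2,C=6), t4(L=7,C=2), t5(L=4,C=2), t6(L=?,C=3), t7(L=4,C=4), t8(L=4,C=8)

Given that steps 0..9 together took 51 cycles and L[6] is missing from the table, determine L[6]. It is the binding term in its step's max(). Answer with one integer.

step 0: dur = L[0]=2 = 2
step 1: dur = max(L[1]=3, C[0]=8) = 8
step 2: dur = max(L[2]=3, C[1]=2) = 3
step 3: dur = max(L[3]=2, C[2]=5) = 5
step 4: dur = max(L[4]=7, C[3]=6) = 7
step 5: dur = max(L[5]=4, C[4]=2) = 4
step 6: dur = max(L[6]=?, C[5]=2) = L[6]  (unknown; binding)
step 7: dur = max(L[7]=4, C[6]=3) = 4
step 8: dur = max(L[8]=4, C[7]=4) = 4
step 9: dur = C[8]=8 = 8
sum of known step durations = 45
dur[6] = total - known = 51 - 45 = 6
L[6] is the binding max in step 6, so L[6] = dur[6] = 6

L[6] = 6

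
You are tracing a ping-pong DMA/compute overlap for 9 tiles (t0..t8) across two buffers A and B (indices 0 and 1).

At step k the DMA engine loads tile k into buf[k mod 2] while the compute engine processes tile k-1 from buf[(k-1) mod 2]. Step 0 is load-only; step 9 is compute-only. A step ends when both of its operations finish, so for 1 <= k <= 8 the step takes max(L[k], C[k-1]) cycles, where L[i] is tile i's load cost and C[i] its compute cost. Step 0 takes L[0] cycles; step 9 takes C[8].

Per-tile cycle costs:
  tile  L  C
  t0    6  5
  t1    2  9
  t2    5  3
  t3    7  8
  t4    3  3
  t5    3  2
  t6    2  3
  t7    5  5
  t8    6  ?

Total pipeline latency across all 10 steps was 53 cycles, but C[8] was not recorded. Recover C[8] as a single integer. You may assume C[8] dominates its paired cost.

C[8] = 2

step 0 | dur = L[0]=6 = 6
step 1 | dur = max(L[1]=2, C[0]=5) = 5
step 2 | dur = max(L[2]=5, C[1]=9) = 9
step 3 | dur = max(L[3]=7, C[2]=3) = 7
step 4 | dur = max(L[4]=3, C[3]=8) = 8
step 5 | dur = max(L[5]=3, C[4]=3) = 3
step 6 | dur = max(L[6]=2, C[5]=2) = 2
step 7 | dur = max(L[7]=5, C[6]=3) = 5
step 8 | dur = max(L[8]=6, C[7]=5) = 6
step 9 | dur = C[8]=? = C[8]  (unknown; binding)
sum of known step durations = 51
dur[9] = total - known = 53 - 51 = 2
C[8] is the binding max in step 9, so C[8] = dur[9] = 2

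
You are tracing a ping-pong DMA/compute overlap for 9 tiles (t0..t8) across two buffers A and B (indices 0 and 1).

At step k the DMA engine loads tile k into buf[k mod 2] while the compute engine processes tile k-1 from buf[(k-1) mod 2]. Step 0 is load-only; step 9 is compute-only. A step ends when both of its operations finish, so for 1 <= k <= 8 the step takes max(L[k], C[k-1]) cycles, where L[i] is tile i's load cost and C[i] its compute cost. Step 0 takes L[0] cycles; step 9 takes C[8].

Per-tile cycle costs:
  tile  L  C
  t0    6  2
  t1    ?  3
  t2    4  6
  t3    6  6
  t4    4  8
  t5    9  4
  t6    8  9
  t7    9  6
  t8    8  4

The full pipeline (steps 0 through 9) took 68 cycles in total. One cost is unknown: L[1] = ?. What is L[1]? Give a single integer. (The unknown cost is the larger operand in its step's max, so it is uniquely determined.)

L[1] = 8

step 0 = dur = L[0]=6 = 6
step 1 = dur = max(L[1]=?, C[0]=2) = L[1]  (unknown; binding)
step 2 = dur = max(L[2]=4, C[1]=3) = 4
step 3 = dur = max(L[3]=6, C[2]=6) = 6
step 4 = dur = max(L[4]=4, C[3]=6) = 6
step 5 = dur = max(L[5]=9, C[4]=8) = 9
step 6 = dur = max(L[6]=8, C[5]=4) = 8
step 7 = dur = max(L[7]=9, C[6]=9) = 9
step 8 = dur = max(L[8]=8, C[7]=6) = 8
step 9 = dur = C[8]=4 = 4
sum of known step durations = 60
dur[1] = total - known = 68 - 60 = 8
L[1] is the binding max in step 1, so L[1] = dur[1] = 8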